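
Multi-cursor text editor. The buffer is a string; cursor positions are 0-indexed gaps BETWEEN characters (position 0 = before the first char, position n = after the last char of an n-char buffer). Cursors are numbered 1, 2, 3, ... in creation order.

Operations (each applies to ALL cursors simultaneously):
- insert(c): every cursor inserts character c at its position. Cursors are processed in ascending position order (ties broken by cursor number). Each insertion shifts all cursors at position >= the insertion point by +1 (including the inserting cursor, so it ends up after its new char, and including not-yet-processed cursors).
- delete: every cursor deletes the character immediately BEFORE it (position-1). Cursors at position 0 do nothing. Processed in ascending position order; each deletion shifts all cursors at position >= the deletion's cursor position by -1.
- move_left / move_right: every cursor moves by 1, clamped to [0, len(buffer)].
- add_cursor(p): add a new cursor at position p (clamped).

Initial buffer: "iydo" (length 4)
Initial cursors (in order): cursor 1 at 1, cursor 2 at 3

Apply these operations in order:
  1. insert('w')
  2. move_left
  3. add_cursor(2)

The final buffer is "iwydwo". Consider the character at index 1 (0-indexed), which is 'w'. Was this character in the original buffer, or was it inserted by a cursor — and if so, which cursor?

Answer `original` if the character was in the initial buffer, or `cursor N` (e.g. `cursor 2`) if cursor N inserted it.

Answer: cursor 1

Derivation:
After op 1 (insert('w')): buffer="iwydwo" (len 6), cursors c1@2 c2@5, authorship .1..2.
After op 2 (move_left): buffer="iwydwo" (len 6), cursors c1@1 c2@4, authorship .1..2.
After op 3 (add_cursor(2)): buffer="iwydwo" (len 6), cursors c1@1 c3@2 c2@4, authorship .1..2.
Authorship (.=original, N=cursor N): . 1 . . 2 .
Index 1: author = 1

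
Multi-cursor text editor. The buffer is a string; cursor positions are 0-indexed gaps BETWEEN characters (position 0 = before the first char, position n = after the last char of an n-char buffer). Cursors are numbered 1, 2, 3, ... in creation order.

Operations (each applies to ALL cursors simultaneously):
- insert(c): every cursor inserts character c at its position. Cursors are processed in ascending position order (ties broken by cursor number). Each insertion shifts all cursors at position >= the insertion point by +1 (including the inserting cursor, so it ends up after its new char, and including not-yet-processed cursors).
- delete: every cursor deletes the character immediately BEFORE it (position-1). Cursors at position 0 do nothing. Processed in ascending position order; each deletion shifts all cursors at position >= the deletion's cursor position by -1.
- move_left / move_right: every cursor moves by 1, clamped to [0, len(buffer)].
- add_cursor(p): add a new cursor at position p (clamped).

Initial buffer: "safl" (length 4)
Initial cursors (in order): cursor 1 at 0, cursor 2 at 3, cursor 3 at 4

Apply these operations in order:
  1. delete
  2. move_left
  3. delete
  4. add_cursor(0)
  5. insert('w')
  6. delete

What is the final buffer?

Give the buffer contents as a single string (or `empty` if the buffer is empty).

Answer: a

Derivation:
After op 1 (delete): buffer="sa" (len 2), cursors c1@0 c2@2 c3@2, authorship ..
After op 2 (move_left): buffer="sa" (len 2), cursors c1@0 c2@1 c3@1, authorship ..
After op 3 (delete): buffer="a" (len 1), cursors c1@0 c2@0 c3@0, authorship .
After op 4 (add_cursor(0)): buffer="a" (len 1), cursors c1@0 c2@0 c3@0 c4@0, authorship .
After op 5 (insert('w')): buffer="wwwwa" (len 5), cursors c1@4 c2@4 c3@4 c4@4, authorship 1234.
After op 6 (delete): buffer="a" (len 1), cursors c1@0 c2@0 c3@0 c4@0, authorship .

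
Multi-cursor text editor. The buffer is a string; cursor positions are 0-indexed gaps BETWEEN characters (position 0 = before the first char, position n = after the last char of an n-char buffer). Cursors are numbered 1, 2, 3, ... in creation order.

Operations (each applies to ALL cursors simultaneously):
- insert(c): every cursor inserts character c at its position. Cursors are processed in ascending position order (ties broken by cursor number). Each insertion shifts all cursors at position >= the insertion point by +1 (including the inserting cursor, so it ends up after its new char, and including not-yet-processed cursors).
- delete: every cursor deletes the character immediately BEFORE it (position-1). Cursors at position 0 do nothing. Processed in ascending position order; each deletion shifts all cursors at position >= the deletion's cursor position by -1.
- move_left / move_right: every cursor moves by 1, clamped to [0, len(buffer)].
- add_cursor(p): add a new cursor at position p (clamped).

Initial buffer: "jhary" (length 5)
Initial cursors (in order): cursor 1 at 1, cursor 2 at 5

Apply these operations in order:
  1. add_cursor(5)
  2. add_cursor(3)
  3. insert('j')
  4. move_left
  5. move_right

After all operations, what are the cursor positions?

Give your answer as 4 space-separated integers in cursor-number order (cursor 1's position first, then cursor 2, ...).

Answer: 2 9 9 5

Derivation:
After op 1 (add_cursor(5)): buffer="jhary" (len 5), cursors c1@1 c2@5 c3@5, authorship .....
After op 2 (add_cursor(3)): buffer="jhary" (len 5), cursors c1@1 c4@3 c2@5 c3@5, authorship .....
After op 3 (insert('j')): buffer="jjhajryjj" (len 9), cursors c1@2 c4@5 c2@9 c3@9, authorship .1..4..23
After op 4 (move_left): buffer="jjhajryjj" (len 9), cursors c1@1 c4@4 c2@8 c3@8, authorship .1..4..23
After op 5 (move_right): buffer="jjhajryjj" (len 9), cursors c1@2 c4@5 c2@9 c3@9, authorship .1..4..23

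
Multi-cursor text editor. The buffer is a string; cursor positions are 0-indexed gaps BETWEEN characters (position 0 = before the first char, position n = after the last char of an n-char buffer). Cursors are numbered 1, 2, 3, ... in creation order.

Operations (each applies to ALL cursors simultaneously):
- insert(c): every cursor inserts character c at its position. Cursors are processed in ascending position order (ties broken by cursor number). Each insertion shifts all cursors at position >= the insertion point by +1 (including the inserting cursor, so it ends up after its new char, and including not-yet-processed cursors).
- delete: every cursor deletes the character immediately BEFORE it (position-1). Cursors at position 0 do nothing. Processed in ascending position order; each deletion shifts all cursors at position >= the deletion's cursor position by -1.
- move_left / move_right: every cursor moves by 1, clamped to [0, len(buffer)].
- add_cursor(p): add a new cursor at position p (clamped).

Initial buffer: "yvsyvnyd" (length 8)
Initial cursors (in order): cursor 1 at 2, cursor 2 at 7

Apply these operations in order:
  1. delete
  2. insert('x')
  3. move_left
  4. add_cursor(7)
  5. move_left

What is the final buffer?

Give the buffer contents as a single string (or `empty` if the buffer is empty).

Answer: yxsyvnxd

Derivation:
After op 1 (delete): buffer="ysyvnd" (len 6), cursors c1@1 c2@5, authorship ......
After op 2 (insert('x')): buffer="yxsyvnxd" (len 8), cursors c1@2 c2@7, authorship .1....2.
After op 3 (move_left): buffer="yxsyvnxd" (len 8), cursors c1@1 c2@6, authorship .1....2.
After op 4 (add_cursor(7)): buffer="yxsyvnxd" (len 8), cursors c1@1 c2@6 c3@7, authorship .1....2.
After op 5 (move_left): buffer="yxsyvnxd" (len 8), cursors c1@0 c2@5 c3@6, authorship .1....2.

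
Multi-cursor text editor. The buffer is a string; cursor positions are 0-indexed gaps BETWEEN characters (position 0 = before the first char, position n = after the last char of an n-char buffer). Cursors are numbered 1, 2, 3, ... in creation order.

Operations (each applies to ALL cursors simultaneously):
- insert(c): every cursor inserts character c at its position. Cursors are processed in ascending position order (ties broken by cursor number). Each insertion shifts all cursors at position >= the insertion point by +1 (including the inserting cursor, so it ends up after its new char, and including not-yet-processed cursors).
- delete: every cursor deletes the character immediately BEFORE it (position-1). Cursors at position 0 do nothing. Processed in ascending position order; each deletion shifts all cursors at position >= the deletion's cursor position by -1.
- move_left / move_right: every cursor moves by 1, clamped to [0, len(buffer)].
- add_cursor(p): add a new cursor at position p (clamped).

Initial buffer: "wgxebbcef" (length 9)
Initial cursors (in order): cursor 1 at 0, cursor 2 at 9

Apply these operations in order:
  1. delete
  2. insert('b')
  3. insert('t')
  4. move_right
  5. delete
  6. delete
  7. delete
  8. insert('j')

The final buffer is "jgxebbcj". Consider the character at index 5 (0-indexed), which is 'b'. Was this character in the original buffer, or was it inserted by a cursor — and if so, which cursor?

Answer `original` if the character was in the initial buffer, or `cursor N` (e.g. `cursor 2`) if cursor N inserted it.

After op 1 (delete): buffer="wgxebbce" (len 8), cursors c1@0 c2@8, authorship ........
After op 2 (insert('b')): buffer="bwgxebbceb" (len 10), cursors c1@1 c2@10, authorship 1........2
After op 3 (insert('t')): buffer="btwgxebbcebt" (len 12), cursors c1@2 c2@12, authorship 11........22
After op 4 (move_right): buffer="btwgxebbcebt" (len 12), cursors c1@3 c2@12, authorship 11........22
After op 5 (delete): buffer="btgxebbceb" (len 10), cursors c1@2 c2@10, authorship 11.......2
After op 6 (delete): buffer="bgxebbce" (len 8), cursors c1@1 c2@8, authorship 1.......
After op 7 (delete): buffer="gxebbc" (len 6), cursors c1@0 c2@6, authorship ......
After op 8 (insert('j')): buffer="jgxebbcj" (len 8), cursors c1@1 c2@8, authorship 1......2
Authorship (.=original, N=cursor N): 1 . . . . . . 2
Index 5: author = original

Answer: original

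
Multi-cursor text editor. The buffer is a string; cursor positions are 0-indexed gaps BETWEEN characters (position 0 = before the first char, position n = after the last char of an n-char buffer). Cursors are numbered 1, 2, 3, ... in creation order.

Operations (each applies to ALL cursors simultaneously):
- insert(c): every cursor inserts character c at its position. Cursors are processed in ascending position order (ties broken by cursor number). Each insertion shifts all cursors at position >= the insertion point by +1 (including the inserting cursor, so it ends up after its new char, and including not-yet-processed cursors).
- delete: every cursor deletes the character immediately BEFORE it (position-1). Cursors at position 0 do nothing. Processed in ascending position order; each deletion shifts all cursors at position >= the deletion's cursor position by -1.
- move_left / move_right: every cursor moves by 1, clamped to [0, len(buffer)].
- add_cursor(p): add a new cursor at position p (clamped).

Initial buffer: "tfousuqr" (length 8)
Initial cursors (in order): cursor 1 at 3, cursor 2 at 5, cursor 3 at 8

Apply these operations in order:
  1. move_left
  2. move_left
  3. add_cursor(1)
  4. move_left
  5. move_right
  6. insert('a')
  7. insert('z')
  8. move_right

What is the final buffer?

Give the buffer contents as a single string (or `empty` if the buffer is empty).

After op 1 (move_left): buffer="tfousuqr" (len 8), cursors c1@2 c2@4 c3@7, authorship ........
After op 2 (move_left): buffer="tfousuqr" (len 8), cursors c1@1 c2@3 c3@6, authorship ........
After op 3 (add_cursor(1)): buffer="tfousuqr" (len 8), cursors c1@1 c4@1 c2@3 c3@6, authorship ........
After op 4 (move_left): buffer="tfousuqr" (len 8), cursors c1@0 c4@0 c2@2 c3@5, authorship ........
After op 5 (move_right): buffer="tfousuqr" (len 8), cursors c1@1 c4@1 c2@3 c3@6, authorship ........
After op 6 (insert('a')): buffer="taafoausuaqr" (len 12), cursors c1@3 c4@3 c2@6 c3@10, authorship .14..2...3..
After op 7 (insert('z')): buffer="taazzfoazusuazqr" (len 16), cursors c1@5 c4@5 c2@9 c3@14, authorship .1414..22...33..
After op 8 (move_right): buffer="taazzfoazusuazqr" (len 16), cursors c1@6 c4@6 c2@10 c3@15, authorship .1414..22...33..

Answer: taazzfoazusuazqr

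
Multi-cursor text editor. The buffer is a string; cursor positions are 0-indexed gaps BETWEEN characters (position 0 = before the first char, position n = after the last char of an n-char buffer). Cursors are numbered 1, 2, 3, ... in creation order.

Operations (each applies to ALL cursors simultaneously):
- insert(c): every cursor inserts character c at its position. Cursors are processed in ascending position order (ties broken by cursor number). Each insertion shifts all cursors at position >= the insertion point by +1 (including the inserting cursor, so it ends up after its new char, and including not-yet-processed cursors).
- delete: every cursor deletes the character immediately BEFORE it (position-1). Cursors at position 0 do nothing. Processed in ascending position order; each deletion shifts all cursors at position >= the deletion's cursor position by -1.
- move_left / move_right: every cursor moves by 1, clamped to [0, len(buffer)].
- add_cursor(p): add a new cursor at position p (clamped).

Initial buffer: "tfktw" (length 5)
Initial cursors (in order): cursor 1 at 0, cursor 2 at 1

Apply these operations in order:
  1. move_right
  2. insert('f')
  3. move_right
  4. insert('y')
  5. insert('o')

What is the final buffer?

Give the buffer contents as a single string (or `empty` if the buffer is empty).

Answer: tffyofkyotw

Derivation:
After op 1 (move_right): buffer="tfktw" (len 5), cursors c1@1 c2@2, authorship .....
After op 2 (insert('f')): buffer="tfffktw" (len 7), cursors c1@2 c2@4, authorship .1.2...
After op 3 (move_right): buffer="tfffktw" (len 7), cursors c1@3 c2@5, authorship .1.2...
After op 4 (insert('y')): buffer="tffyfkytw" (len 9), cursors c1@4 c2@7, authorship .1.12.2..
After op 5 (insert('o')): buffer="tffyofkyotw" (len 11), cursors c1@5 c2@9, authorship .1.112.22..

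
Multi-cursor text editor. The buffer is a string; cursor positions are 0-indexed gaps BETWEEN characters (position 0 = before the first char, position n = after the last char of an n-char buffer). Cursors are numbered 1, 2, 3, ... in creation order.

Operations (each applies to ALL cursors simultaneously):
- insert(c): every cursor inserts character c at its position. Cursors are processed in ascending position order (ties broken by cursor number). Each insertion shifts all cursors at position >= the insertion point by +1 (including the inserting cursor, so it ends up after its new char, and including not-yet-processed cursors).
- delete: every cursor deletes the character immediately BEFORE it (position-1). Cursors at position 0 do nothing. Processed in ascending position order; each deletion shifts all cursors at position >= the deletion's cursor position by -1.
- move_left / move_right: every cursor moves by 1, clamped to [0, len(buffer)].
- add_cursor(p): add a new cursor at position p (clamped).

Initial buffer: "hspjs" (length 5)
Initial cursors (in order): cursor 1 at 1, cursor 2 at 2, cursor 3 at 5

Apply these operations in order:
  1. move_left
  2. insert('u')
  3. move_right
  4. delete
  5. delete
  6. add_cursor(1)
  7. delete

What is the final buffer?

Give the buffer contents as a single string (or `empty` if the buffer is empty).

Answer: empty

Derivation:
After op 1 (move_left): buffer="hspjs" (len 5), cursors c1@0 c2@1 c3@4, authorship .....
After op 2 (insert('u')): buffer="uhuspjus" (len 8), cursors c1@1 c2@3 c3@7, authorship 1.2...3.
After op 3 (move_right): buffer="uhuspjus" (len 8), cursors c1@2 c2@4 c3@8, authorship 1.2...3.
After op 4 (delete): buffer="uupju" (len 5), cursors c1@1 c2@2 c3@5, authorship 12..3
After op 5 (delete): buffer="pj" (len 2), cursors c1@0 c2@0 c3@2, authorship ..
After op 6 (add_cursor(1)): buffer="pj" (len 2), cursors c1@0 c2@0 c4@1 c3@2, authorship ..
After op 7 (delete): buffer="" (len 0), cursors c1@0 c2@0 c3@0 c4@0, authorship 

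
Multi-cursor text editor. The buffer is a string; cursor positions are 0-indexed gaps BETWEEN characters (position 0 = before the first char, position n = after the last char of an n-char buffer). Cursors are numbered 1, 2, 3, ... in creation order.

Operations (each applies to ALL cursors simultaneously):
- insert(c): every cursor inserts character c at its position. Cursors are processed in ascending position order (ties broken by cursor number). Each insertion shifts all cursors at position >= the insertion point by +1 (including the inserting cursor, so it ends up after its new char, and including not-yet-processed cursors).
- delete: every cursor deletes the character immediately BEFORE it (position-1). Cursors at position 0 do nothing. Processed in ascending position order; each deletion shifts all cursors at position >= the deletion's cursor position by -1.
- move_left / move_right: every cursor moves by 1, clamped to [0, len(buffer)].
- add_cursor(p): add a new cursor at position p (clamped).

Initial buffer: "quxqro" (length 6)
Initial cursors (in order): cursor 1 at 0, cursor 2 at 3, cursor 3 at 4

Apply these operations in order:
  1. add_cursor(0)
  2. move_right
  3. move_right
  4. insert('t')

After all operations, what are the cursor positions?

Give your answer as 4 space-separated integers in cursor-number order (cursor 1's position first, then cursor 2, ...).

After op 1 (add_cursor(0)): buffer="quxqro" (len 6), cursors c1@0 c4@0 c2@3 c3@4, authorship ......
After op 2 (move_right): buffer="quxqro" (len 6), cursors c1@1 c4@1 c2@4 c3@5, authorship ......
After op 3 (move_right): buffer="quxqro" (len 6), cursors c1@2 c4@2 c2@5 c3@6, authorship ......
After op 4 (insert('t')): buffer="quttxqrtot" (len 10), cursors c1@4 c4@4 c2@8 c3@10, authorship ..14...2.3

Answer: 4 8 10 4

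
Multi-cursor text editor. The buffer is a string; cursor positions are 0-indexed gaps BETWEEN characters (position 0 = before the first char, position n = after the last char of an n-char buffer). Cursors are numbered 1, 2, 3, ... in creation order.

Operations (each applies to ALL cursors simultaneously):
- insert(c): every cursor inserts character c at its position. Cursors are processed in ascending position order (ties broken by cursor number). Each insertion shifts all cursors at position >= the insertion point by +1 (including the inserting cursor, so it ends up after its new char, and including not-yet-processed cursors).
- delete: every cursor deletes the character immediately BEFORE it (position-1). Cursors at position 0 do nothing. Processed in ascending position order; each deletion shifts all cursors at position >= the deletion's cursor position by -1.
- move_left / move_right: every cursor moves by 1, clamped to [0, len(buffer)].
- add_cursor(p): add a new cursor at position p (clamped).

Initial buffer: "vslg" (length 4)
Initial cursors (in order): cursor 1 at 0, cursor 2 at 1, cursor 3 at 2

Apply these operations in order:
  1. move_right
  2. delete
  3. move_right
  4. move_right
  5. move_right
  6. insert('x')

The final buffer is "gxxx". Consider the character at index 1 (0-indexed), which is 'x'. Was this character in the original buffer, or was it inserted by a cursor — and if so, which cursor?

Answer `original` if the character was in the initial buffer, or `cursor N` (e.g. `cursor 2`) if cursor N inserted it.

After op 1 (move_right): buffer="vslg" (len 4), cursors c1@1 c2@2 c3@3, authorship ....
After op 2 (delete): buffer="g" (len 1), cursors c1@0 c2@0 c3@0, authorship .
After op 3 (move_right): buffer="g" (len 1), cursors c1@1 c2@1 c3@1, authorship .
After op 4 (move_right): buffer="g" (len 1), cursors c1@1 c2@1 c3@1, authorship .
After op 5 (move_right): buffer="g" (len 1), cursors c1@1 c2@1 c3@1, authorship .
After op 6 (insert('x')): buffer="gxxx" (len 4), cursors c1@4 c2@4 c3@4, authorship .123
Authorship (.=original, N=cursor N): . 1 2 3
Index 1: author = 1

Answer: cursor 1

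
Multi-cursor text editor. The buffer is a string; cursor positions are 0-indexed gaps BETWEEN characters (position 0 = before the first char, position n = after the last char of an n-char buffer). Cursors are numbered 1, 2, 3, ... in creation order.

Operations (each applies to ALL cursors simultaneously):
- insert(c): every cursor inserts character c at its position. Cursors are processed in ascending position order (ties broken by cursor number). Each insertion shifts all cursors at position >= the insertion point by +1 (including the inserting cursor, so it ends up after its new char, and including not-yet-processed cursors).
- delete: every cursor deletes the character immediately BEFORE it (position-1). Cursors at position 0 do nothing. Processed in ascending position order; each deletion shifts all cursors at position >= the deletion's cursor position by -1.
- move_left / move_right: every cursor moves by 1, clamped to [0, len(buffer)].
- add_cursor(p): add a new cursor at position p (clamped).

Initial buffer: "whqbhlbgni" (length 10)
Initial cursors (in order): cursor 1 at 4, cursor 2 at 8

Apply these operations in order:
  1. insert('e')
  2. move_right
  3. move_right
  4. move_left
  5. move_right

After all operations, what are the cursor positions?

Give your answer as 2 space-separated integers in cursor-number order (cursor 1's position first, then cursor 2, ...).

After op 1 (insert('e')): buffer="whqbehlbgeni" (len 12), cursors c1@5 c2@10, authorship ....1....2..
After op 2 (move_right): buffer="whqbehlbgeni" (len 12), cursors c1@6 c2@11, authorship ....1....2..
After op 3 (move_right): buffer="whqbehlbgeni" (len 12), cursors c1@7 c2@12, authorship ....1....2..
After op 4 (move_left): buffer="whqbehlbgeni" (len 12), cursors c1@6 c2@11, authorship ....1....2..
After op 5 (move_right): buffer="whqbehlbgeni" (len 12), cursors c1@7 c2@12, authorship ....1....2..

Answer: 7 12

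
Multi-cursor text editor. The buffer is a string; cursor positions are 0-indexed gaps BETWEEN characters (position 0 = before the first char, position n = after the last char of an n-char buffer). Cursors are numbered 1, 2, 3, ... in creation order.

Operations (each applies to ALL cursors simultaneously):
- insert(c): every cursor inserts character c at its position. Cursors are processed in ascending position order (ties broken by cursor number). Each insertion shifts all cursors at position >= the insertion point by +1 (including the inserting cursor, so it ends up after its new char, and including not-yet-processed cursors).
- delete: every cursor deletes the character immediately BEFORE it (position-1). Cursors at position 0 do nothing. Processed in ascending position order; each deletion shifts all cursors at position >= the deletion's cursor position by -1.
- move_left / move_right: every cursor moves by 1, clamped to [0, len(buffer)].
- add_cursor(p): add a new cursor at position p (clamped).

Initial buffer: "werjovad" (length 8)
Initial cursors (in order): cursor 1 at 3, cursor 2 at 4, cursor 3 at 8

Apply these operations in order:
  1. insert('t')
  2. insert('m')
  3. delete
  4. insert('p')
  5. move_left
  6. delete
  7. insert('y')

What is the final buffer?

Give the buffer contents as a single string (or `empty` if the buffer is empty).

Answer: werypjypovadyp

Derivation:
After op 1 (insert('t')): buffer="wertjtovadt" (len 11), cursors c1@4 c2@6 c3@11, authorship ...1.2....3
After op 2 (insert('m')): buffer="wertmjtmovadtm" (len 14), cursors c1@5 c2@8 c3@14, authorship ...11.22....33
After op 3 (delete): buffer="wertjtovadt" (len 11), cursors c1@4 c2@6 c3@11, authorship ...1.2....3
After op 4 (insert('p')): buffer="wertpjtpovadtp" (len 14), cursors c1@5 c2@8 c3@14, authorship ...11.22....33
After op 5 (move_left): buffer="wertpjtpovadtp" (len 14), cursors c1@4 c2@7 c3@13, authorship ...11.22....33
After op 6 (delete): buffer="werpjpovadp" (len 11), cursors c1@3 c2@5 c3@10, authorship ...1.2....3
After op 7 (insert('y')): buffer="werypjypovadyp" (len 14), cursors c1@4 c2@7 c3@13, authorship ...11.22....33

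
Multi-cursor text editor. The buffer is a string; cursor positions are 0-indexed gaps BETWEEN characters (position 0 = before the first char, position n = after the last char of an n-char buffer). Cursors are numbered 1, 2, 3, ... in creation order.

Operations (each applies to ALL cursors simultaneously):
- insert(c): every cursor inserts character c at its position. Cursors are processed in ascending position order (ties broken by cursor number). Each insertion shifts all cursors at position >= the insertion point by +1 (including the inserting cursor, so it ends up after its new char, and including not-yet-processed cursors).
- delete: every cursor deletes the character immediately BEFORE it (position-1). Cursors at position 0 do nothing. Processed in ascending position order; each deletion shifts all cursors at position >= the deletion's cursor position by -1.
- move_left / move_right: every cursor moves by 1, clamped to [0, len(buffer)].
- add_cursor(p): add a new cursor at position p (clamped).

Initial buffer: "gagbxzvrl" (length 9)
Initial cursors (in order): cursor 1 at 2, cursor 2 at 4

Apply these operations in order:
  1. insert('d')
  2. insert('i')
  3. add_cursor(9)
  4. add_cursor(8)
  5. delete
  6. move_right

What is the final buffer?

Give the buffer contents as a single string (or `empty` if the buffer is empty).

After op 1 (insert('d')): buffer="gadgbdxzvrl" (len 11), cursors c1@3 c2@6, authorship ..1..2.....
After op 2 (insert('i')): buffer="gadigbdixzvrl" (len 13), cursors c1@4 c2@8, authorship ..11..22.....
After op 3 (add_cursor(9)): buffer="gadigbdixzvrl" (len 13), cursors c1@4 c2@8 c3@9, authorship ..11..22.....
After op 4 (add_cursor(8)): buffer="gadigbdixzvrl" (len 13), cursors c1@4 c2@8 c4@8 c3@9, authorship ..11..22.....
After op 5 (delete): buffer="gadgbzvrl" (len 9), cursors c1@3 c2@5 c3@5 c4@5, authorship ..1......
After op 6 (move_right): buffer="gadgbzvrl" (len 9), cursors c1@4 c2@6 c3@6 c4@6, authorship ..1......

Answer: gadgbzvrl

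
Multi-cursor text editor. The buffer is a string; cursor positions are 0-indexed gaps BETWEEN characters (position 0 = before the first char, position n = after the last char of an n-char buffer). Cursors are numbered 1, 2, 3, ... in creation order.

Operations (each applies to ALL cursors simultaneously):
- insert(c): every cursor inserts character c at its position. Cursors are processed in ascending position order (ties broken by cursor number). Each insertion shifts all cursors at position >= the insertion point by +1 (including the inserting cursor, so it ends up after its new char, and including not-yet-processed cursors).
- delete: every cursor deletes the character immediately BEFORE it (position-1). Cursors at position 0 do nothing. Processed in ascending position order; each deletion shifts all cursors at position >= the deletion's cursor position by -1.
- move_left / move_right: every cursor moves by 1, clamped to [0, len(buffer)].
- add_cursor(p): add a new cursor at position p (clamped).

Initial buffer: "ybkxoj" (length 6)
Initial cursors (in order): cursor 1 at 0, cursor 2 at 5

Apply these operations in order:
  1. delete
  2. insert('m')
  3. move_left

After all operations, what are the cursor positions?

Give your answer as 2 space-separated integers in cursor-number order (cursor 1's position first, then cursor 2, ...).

After op 1 (delete): buffer="ybkxj" (len 5), cursors c1@0 c2@4, authorship .....
After op 2 (insert('m')): buffer="mybkxmj" (len 7), cursors c1@1 c2@6, authorship 1....2.
After op 3 (move_left): buffer="mybkxmj" (len 7), cursors c1@0 c2@5, authorship 1....2.

Answer: 0 5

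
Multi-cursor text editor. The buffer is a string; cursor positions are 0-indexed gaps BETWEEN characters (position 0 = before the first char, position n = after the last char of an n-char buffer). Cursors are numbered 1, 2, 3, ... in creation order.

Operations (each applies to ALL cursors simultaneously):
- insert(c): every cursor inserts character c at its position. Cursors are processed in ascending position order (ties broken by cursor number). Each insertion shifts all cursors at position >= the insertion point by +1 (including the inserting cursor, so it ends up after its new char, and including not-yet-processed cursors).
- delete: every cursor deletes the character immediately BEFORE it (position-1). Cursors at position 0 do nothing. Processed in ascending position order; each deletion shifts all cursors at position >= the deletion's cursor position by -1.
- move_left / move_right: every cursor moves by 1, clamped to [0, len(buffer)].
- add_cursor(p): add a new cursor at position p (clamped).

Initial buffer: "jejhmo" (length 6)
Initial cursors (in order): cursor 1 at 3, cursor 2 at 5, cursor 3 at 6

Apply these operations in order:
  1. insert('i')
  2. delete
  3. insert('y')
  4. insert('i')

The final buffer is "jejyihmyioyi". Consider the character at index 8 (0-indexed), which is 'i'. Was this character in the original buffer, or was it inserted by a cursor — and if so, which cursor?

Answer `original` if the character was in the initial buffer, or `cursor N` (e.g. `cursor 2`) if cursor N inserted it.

After op 1 (insert('i')): buffer="jejihmioi" (len 9), cursors c1@4 c2@7 c3@9, authorship ...1..2.3
After op 2 (delete): buffer="jejhmo" (len 6), cursors c1@3 c2@5 c3@6, authorship ......
After op 3 (insert('y')): buffer="jejyhmyoy" (len 9), cursors c1@4 c2@7 c3@9, authorship ...1..2.3
After op 4 (insert('i')): buffer="jejyihmyioyi" (len 12), cursors c1@5 c2@9 c3@12, authorship ...11..22.33
Authorship (.=original, N=cursor N): . . . 1 1 . . 2 2 . 3 3
Index 8: author = 2

Answer: cursor 2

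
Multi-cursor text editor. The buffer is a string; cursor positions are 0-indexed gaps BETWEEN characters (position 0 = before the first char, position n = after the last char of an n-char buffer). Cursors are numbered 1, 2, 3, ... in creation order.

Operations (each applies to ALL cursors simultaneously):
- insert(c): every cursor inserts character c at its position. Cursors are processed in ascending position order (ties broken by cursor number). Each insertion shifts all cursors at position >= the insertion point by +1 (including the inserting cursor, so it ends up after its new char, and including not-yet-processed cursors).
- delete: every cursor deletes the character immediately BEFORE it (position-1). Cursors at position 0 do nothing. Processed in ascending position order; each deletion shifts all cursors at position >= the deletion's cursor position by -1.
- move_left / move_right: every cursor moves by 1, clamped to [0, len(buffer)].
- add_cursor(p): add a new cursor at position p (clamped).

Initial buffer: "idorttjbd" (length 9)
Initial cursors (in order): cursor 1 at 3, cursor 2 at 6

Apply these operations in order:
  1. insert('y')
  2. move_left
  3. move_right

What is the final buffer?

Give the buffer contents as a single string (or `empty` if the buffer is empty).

Answer: idoyrttyjbd

Derivation:
After op 1 (insert('y')): buffer="idoyrttyjbd" (len 11), cursors c1@4 c2@8, authorship ...1...2...
After op 2 (move_left): buffer="idoyrttyjbd" (len 11), cursors c1@3 c2@7, authorship ...1...2...
After op 3 (move_right): buffer="idoyrttyjbd" (len 11), cursors c1@4 c2@8, authorship ...1...2...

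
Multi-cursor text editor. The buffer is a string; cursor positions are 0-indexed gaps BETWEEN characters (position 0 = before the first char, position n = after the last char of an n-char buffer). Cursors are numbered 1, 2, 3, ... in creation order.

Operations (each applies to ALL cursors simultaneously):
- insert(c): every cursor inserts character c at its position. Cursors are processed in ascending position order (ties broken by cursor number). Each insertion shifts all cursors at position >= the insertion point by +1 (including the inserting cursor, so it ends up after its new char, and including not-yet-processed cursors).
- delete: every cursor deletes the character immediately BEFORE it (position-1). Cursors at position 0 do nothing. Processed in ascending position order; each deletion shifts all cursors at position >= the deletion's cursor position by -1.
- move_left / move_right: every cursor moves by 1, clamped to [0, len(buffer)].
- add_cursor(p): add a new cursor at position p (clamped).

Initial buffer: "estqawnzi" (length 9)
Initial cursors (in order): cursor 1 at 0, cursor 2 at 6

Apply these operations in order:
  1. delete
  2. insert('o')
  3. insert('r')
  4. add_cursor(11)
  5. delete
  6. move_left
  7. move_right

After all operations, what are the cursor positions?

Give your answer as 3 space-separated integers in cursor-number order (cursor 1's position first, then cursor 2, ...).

Answer: 1 7 8

Derivation:
After op 1 (delete): buffer="estqanzi" (len 8), cursors c1@0 c2@5, authorship ........
After op 2 (insert('o')): buffer="oestqaonzi" (len 10), cursors c1@1 c2@7, authorship 1.....2...
After op 3 (insert('r')): buffer="orestqaornzi" (len 12), cursors c1@2 c2@9, authorship 11.....22...
After op 4 (add_cursor(11)): buffer="orestqaornzi" (len 12), cursors c1@2 c2@9 c3@11, authorship 11.....22...
After op 5 (delete): buffer="oestqaoni" (len 9), cursors c1@1 c2@7 c3@8, authorship 1.....2..
After op 6 (move_left): buffer="oestqaoni" (len 9), cursors c1@0 c2@6 c3@7, authorship 1.....2..
After op 7 (move_right): buffer="oestqaoni" (len 9), cursors c1@1 c2@7 c3@8, authorship 1.....2..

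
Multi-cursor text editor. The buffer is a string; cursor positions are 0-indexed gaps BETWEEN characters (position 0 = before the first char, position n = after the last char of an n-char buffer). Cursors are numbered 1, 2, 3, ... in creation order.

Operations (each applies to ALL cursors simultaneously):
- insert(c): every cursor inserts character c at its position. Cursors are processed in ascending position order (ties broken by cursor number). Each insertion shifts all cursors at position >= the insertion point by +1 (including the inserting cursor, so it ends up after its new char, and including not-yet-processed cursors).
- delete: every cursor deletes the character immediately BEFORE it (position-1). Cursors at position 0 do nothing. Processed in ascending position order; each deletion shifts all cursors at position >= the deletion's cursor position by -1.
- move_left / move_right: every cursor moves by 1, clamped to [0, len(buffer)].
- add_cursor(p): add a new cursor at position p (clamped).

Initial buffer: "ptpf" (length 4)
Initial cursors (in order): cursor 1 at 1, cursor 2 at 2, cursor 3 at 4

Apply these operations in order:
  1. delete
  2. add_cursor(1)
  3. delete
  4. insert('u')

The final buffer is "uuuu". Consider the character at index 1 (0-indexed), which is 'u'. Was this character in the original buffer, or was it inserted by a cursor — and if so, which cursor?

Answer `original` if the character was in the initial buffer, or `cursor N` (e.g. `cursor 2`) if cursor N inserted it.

Answer: cursor 2

Derivation:
After op 1 (delete): buffer="p" (len 1), cursors c1@0 c2@0 c3@1, authorship .
After op 2 (add_cursor(1)): buffer="p" (len 1), cursors c1@0 c2@0 c3@1 c4@1, authorship .
After op 3 (delete): buffer="" (len 0), cursors c1@0 c2@0 c3@0 c4@0, authorship 
After op 4 (insert('u')): buffer="uuuu" (len 4), cursors c1@4 c2@4 c3@4 c4@4, authorship 1234
Authorship (.=original, N=cursor N): 1 2 3 4
Index 1: author = 2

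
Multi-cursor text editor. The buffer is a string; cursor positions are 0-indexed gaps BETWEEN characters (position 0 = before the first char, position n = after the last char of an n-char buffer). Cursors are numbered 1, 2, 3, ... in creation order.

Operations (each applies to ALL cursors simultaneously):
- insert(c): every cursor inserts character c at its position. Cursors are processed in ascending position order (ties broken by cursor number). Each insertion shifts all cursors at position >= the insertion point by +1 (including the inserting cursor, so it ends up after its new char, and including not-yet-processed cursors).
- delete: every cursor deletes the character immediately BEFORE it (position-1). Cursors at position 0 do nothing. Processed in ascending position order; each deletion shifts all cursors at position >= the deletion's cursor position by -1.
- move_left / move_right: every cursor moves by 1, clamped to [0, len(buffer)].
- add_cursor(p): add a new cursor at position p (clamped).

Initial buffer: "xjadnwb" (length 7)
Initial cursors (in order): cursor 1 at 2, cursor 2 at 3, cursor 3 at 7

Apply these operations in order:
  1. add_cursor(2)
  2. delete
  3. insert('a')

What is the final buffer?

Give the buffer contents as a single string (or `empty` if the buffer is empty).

After op 1 (add_cursor(2)): buffer="xjadnwb" (len 7), cursors c1@2 c4@2 c2@3 c3@7, authorship .......
After op 2 (delete): buffer="dnw" (len 3), cursors c1@0 c2@0 c4@0 c3@3, authorship ...
After op 3 (insert('a')): buffer="aaadnwa" (len 7), cursors c1@3 c2@3 c4@3 c3@7, authorship 124...3

Answer: aaadnwa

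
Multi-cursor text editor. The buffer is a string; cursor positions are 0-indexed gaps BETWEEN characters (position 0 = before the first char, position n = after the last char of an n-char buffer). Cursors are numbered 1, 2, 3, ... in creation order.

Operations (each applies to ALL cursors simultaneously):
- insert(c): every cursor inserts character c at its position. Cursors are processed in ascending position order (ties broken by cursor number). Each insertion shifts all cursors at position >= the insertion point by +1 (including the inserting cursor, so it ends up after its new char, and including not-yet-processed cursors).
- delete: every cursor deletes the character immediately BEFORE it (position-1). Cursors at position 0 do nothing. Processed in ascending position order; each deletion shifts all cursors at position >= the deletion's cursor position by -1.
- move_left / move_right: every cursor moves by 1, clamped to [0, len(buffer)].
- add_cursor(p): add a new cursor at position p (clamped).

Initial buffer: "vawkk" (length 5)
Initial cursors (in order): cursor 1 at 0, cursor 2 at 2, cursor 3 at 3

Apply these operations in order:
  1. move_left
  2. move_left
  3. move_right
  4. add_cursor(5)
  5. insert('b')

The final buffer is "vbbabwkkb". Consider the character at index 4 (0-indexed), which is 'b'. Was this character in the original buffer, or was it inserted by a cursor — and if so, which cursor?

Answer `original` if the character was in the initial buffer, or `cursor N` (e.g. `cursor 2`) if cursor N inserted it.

After op 1 (move_left): buffer="vawkk" (len 5), cursors c1@0 c2@1 c3@2, authorship .....
After op 2 (move_left): buffer="vawkk" (len 5), cursors c1@0 c2@0 c3@1, authorship .....
After op 3 (move_right): buffer="vawkk" (len 5), cursors c1@1 c2@1 c3@2, authorship .....
After op 4 (add_cursor(5)): buffer="vawkk" (len 5), cursors c1@1 c2@1 c3@2 c4@5, authorship .....
After op 5 (insert('b')): buffer="vbbabwkkb" (len 9), cursors c1@3 c2@3 c3@5 c4@9, authorship .12.3...4
Authorship (.=original, N=cursor N): . 1 2 . 3 . . . 4
Index 4: author = 3

Answer: cursor 3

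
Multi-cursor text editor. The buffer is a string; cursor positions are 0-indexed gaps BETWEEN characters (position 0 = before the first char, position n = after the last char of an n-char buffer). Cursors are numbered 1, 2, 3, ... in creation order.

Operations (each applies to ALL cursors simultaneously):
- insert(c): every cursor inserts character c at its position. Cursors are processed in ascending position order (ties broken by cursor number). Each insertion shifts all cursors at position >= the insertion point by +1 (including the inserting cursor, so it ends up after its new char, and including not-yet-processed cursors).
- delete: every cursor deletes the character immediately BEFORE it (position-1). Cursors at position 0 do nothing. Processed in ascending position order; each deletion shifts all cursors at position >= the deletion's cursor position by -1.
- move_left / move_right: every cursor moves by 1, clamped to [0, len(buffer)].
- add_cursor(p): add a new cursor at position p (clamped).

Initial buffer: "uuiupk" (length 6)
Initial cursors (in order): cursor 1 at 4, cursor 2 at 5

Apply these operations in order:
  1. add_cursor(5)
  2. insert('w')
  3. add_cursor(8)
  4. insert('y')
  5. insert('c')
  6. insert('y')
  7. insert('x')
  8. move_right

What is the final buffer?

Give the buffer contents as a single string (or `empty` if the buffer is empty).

After op 1 (add_cursor(5)): buffer="uuiupk" (len 6), cursors c1@4 c2@5 c3@5, authorship ......
After op 2 (insert('w')): buffer="uuiuwpwwk" (len 9), cursors c1@5 c2@8 c3@8, authorship ....1.23.
After op 3 (add_cursor(8)): buffer="uuiuwpwwk" (len 9), cursors c1@5 c2@8 c3@8 c4@8, authorship ....1.23.
After op 4 (insert('y')): buffer="uuiuwypwwyyyk" (len 13), cursors c1@6 c2@12 c3@12 c4@12, authorship ....11.23234.
After op 5 (insert('c')): buffer="uuiuwycpwwyyyccck" (len 17), cursors c1@7 c2@16 c3@16 c4@16, authorship ....111.23234234.
After op 6 (insert('y')): buffer="uuiuwycypwwyyycccyyyk" (len 21), cursors c1@8 c2@20 c3@20 c4@20, authorship ....1111.23234234234.
After op 7 (insert('x')): buffer="uuiuwycyxpwwyyycccyyyxxxk" (len 25), cursors c1@9 c2@24 c3@24 c4@24, authorship ....11111.23234234234234.
After op 8 (move_right): buffer="uuiuwycyxpwwyyycccyyyxxxk" (len 25), cursors c1@10 c2@25 c3@25 c4@25, authorship ....11111.23234234234234.

Answer: uuiuwycyxpwwyyycccyyyxxxk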